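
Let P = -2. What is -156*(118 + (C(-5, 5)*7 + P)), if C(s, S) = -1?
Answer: -17004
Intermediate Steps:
-156*(118 + (C(-5, 5)*7 + P)) = -156*(118 + (-1*7 - 2)) = -156*(118 + (-7 - 2)) = -156*(118 - 9) = -156*109 = -17004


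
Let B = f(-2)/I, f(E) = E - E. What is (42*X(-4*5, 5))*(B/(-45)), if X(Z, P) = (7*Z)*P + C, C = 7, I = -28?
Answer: 0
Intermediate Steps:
f(E) = 0
B = 0 (B = 0/(-28) = 0*(-1/28) = 0)
X(Z, P) = 7 + 7*P*Z (X(Z, P) = (7*Z)*P + 7 = 7*P*Z + 7 = 7 + 7*P*Z)
(42*X(-4*5, 5))*(B/(-45)) = (42*(7 + 7*5*(-4*5)))*(0/(-45)) = (42*(7 + 7*5*(-20)))*(0*(-1/45)) = (42*(7 - 700))*0 = (42*(-693))*0 = -29106*0 = 0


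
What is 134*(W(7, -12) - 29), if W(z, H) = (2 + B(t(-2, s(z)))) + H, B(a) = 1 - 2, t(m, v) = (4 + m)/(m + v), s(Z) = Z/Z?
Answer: -5360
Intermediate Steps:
s(Z) = 1
t(m, v) = (4 + m)/(m + v)
B(a) = -1
W(z, H) = 1 + H (W(z, H) = (2 - 1) + H = 1 + H)
134*(W(7, -12) - 29) = 134*((1 - 12) - 29) = 134*(-11 - 29) = 134*(-40) = -5360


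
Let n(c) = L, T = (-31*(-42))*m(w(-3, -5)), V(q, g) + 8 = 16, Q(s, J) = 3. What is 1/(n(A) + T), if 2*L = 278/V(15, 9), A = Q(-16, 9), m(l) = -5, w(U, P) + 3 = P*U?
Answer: -8/51941 ≈ -0.00015402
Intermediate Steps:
V(q, g) = 8 (V(q, g) = -8 + 16 = 8)
w(U, P) = -3 + P*U
A = 3
T = -6510 (T = -31*(-42)*(-5) = 1302*(-5) = -6510)
L = 139/8 (L = (278/8)/2 = (278*(1/8))/2 = (1/2)*(139/4) = 139/8 ≈ 17.375)
n(c) = 139/8
1/(n(A) + T) = 1/(139/8 - 6510) = 1/(-51941/8) = -8/51941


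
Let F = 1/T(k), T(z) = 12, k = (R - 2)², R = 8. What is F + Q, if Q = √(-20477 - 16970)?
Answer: 1/12 + I*√37447 ≈ 0.083333 + 193.51*I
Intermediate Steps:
k = 36 (k = (8 - 2)² = 6² = 36)
Q = I*√37447 (Q = √(-37447) = I*√37447 ≈ 193.51*I)
F = 1/12 ≈ 0.083333
F + Q = 1/12 + I*√37447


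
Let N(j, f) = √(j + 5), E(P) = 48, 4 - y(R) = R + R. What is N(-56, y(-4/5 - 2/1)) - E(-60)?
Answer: -48 + I*√51 ≈ -48.0 + 7.1414*I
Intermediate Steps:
y(R) = 4 - 2*R (y(R) = 4 - (R + R) = 4 - 2*R)
N(j, f) = √(5 + j)
N(-56, y(-4/5 - 2/1)) - E(-60) = √(5 - 56) - 1*48 = √(-51) - 48 = I*√51 - 48 = -48 + I*√51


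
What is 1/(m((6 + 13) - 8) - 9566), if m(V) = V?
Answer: -1/9555 ≈ -0.00010466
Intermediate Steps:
1/(m((6 + 13) - 8) - 9566) = 1/(((6 + 13) - 8) - 9566) = 1/((19 - 8) - 9566) = 1/(11 - 9566) = 1/(-9555) = -1/9555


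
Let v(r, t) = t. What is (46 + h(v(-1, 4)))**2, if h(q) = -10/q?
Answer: 7569/4 ≈ 1892.3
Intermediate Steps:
(46 + h(v(-1, 4)))**2 = (46 - 10/4)**2 = (46 - 10*1/4)**2 = (46 - 5/2)**2 = (87/2)**2 = 7569/4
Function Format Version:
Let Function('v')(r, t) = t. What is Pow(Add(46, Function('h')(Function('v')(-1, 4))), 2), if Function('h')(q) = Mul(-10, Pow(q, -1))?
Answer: Rational(7569, 4) ≈ 1892.3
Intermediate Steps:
Pow(Add(46, Function('h')(Function('v')(-1, 4))), 2) = Pow(Add(46, Mul(-10, Pow(4, -1))), 2) = Pow(Add(46, Mul(-10, Rational(1, 4))), 2) = Pow(Add(46, Rational(-5, 2)), 2) = Pow(Rational(87, 2), 2) = Rational(7569, 4)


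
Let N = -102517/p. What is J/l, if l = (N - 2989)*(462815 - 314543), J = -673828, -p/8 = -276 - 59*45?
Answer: 329164978/216812551421 ≈ 0.0015182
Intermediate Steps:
p = 23448 (p = -8*(-276 - 59*45) = -8*(-276 - 2655) = -8*(-2931) = 23448)
N = -102517/23448 ≈ -4.3721
l = -433625102842/977 (l = (-102517/23448 - 2989)*(462815 - 314543) = -70188589/23448*148272 = -433625102842/977 ≈ -4.4383e+8)
J/l = -673828/(-433625102842/977) = -673828*(-977/433625102842) = 329164978/216812551421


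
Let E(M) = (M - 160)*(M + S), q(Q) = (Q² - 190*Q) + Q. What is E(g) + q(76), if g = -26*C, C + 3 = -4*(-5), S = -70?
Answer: 299636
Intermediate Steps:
q(Q) = Q² - 189*Q
C = 17 (C = -3 - 4*(-5) = -3 + 20 = 17)
g = -442 (g = -26*17 = -442)
E(M) = (-160 + M)*(-70 + M) (E(M) = (M - 160)*(M - 70) = (-160 + M)*(-70 + M))
E(g) + q(76) = (11200 + (-442)² - 230*(-442)) + 76*(-189 + 76) = (11200 + 195364 + 101660) + 76*(-113) = 308224 - 8588 = 299636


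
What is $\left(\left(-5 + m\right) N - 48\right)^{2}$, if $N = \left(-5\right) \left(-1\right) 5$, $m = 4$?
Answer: $5329$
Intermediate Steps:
$N = 25$ ($N = 5 \cdot 5 = 25$)
$\left(\left(-5 + m\right) N - 48\right)^{2} = \left(\left(-5 + 4\right) 25 - 48\right)^{2} = \left(\left(-1\right) 25 - 48\right)^{2} = \left(-25 - 48\right)^{2} = \left(-73\right)^{2} = 5329$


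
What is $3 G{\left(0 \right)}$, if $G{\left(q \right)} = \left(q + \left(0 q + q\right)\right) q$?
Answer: $0$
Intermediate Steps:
$G{\left(q \right)} = 2 q^{2}$ ($G{\left(q \right)} = \left(q + \left(0 + q\right)\right) q = \left(q + q\right) q = 2 q q = 2 q^{2}$)
$3 G{\left(0 \right)} = 3 \cdot 2 \cdot 0^{2} = 3 \cdot 2 \cdot 0 = 3 \cdot 0 = 0$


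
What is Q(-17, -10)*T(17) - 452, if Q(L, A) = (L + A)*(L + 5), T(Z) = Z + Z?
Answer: 10564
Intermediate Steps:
T(Z) = 2*Z
Q(L, A) = (5 + L)*(A + L) (Q(L, A) = (A + L)*(5 + L) = (5 + L)*(A + L))
Q(-17, -10)*T(17) - 452 = ((-17)² + 5*(-10) + 5*(-17) - 10*(-17))*(2*17) - 452 = (289 - 50 - 85 + 170)*34 - 452 = 324*34 - 452 = 11016 - 452 = 10564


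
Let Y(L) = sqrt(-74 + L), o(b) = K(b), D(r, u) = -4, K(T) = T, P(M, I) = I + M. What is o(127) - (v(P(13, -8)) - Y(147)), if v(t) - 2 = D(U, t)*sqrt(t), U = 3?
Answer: 125 + sqrt(73) + 4*sqrt(5) ≈ 142.49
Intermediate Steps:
o(b) = b
v(t) = 2 - 4*sqrt(t)
o(127) - (v(P(13, -8)) - Y(147)) = 127 - ((2 - 4*sqrt(-8 + 13)) - sqrt(-74 + 147)) = 127 - ((2 - 4*sqrt(5)) - sqrt(73)) = 127 - (2 - sqrt(73) - 4*sqrt(5)) = 127 + (-2 + sqrt(73) + 4*sqrt(5)) = 125 + sqrt(73) + 4*sqrt(5)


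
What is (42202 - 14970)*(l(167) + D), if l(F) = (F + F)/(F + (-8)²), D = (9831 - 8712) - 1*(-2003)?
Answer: 19648323712/231 ≈ 8.5058e+7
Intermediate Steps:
D = 3122 (D = 1119 + 2003 = 3122)
l(F) = 2*F/(64 + F) (l(F) = (2*F)/(F + 64) = (2*F)/(64 + F) = 2*F/(64 + F))
(42202 - 14970)*(l(167) + D) = (42202 - 14970)*(2*167/(64 + 167) + 3122) = 27232*(2*167/231 + 3122) = 27232*(2*167*(1/231) + 3122) = 27232*(334/231 + 3122) = 27232*(721516/231) = 19648323712/231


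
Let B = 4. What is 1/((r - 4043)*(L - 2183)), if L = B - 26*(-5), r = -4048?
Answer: 1/16578459 ≈ 6.0319e-8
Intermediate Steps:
L = 134 (L = 4 - 26*(-5) = 4 + 130 = 134)
1/((r - 4043)*(L - 2183)) = 1/((-4048 - 4043)*(134 - 2183)) = 1/(-8091*(-2049)) = 1/16578459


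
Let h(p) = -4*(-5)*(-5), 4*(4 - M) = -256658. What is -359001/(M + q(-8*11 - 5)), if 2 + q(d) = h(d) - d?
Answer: -239334/42773 ≈ -5.5954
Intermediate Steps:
M = 128337/2 (M = 4 - 1/4*(-256658) = 4 + 128329/2 = 128337/2 ≈ 64169.)
h(p) = -100 (h(p) = 20*(-5) = -100)
q(d) = -102 - d (q(d) = -2 + (-100 - d) = -102 - d)
-359001/(M + q(-8*11 - 5)) = -359001/(128337/2 + (-102 - (-8*11 - 5))) = -359001/(128337/2 + (-102 - (-88 - 5))) = -359001/(128337/2 + (-102 - 1*(-93))) = -359001/(128337/2 + (-102 + 93)) = -359001/(128337/2 - 9) = -359001/128319/2 = -359001*2/128319 = -239334/42773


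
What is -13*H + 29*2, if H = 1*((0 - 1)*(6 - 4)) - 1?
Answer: 97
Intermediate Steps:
H = -3 (H = 1*(-1*2) - 1 = 1*(-2) - 1 = -2 - 1 = -3)
-13*H + 29*2 = -13*(-3) + 29*2 = 39 + 58 = 97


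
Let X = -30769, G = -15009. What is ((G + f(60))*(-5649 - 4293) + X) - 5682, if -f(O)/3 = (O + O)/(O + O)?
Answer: 149212853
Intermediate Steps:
f(O) = -3 (f(O) = -3*(O + O)/(O + O) = -3*2*O/(2*O) = -3*2*O*1/(2*O) = -3*1 = -3)
((G + f(60))*(-5649 - 4293) + X) - 5682 = ((-15009 - 3)*(-5649 - 4293) - 30769) - 5682 = (-15012*(-9942) - 30769) - 5682 = (149249304 - 30769) - 5682 = 149218535 - 5682 = 149212853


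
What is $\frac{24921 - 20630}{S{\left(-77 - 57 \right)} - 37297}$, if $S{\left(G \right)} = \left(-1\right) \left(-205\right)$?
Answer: $- \frac{4291}{37092} \approx -0.11569$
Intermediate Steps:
$S{\left(G \right)} = 205$
$\frac{24921 - 20630}{S{\left(-77 - 57 \right)} - 37297} = \frac{24921 - 20630}{205 - 37297} = \frac{4291}{-37092} = 4291 \left(- \frac{1}{37092}\right) = - \frac{4291}{37092}$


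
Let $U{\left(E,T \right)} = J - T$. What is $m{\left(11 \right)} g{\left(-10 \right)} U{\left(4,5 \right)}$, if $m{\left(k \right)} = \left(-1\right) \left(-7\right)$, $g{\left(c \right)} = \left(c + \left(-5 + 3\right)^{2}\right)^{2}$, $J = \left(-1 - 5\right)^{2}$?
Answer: $7812$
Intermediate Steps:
$J = 36$ ($J = \left(-6\right)^{2} = 36$)
$g{\left(c \right)} = \left(4 + c\right)^{2}$ ($g{\left(c \right)} = \left(c + \left(-2\right)^{2}\right)^{2} = \left(c + 4\right)^{2} = \left(4 + c\right)^{2}$)
$m{\left(k \right)} = 7$
$U{\left(E,T \right)} = 36 - T$
$m{\left(11 \right)} g{\left(-10 \right)} U{\left(4,5 \right)} = 7 \left(4 - 10\right)^{2} \left(36 - 5\right) = 7 \left(-6\right)^{2} \left(36 - 5\right) = 7 \cdot 36 \cdot 31 = 252 \cdot 31 = 7812$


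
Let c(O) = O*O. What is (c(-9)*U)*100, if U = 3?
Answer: 24300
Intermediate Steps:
c(O) = O²
(c(-9)*U)*100 = ((-9)²*3)*100 = (81*3)*100 = 243*100 = 24300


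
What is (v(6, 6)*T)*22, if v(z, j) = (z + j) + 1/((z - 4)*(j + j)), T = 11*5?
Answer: 174845/12 ≈ 14570.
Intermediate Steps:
T = 55
v(z, j) = j + z + 1/(2*j*(-4 + z)) (v(z, j) = (j + z) + 1/((-4 + z)*(2*j)) = (j + z) + 1/(2*j*(-4 + z)) = j + z + 1/(2*j*(-4 + z)))
(v(6, 6)*T)*22 = (((1/2 - 4*6**2 + 6*6**2 + 6*6**2 - 4*6*6)/(6*(-4 + 6)))*55)*22 = (((1/6)*(1/2 - 4*36 + 6*36 + 6*36 - 144)/2)*55)*22 = (((1/6)*(1/2)*(1/2 - 144 + 216 + 216 - 144))*55)*22 = (((1/6)*(1/2)*(289/2))*55)*22 = ((289/24)*55)*22 = (15895/24)*22 = 174845/12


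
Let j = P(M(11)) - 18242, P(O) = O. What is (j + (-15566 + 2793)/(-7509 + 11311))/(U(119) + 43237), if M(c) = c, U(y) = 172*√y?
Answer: -2997493012295/7094218992746 + 5962125010*√119/3547109496373 ≈ -0.40419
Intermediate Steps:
j = -18231 (j = 11 - 18242 = -18231)
(j + (-15566 + 2793)/(-7509 + 11311))/(U(119) + 43237) = (-18231 + (-15566 + 2793)/(-7509 + 11311))/(172*√119 + 43237) = (-18231 - 12773/3802)/(43237 + 172*√119) = -69327035/(3802*(43237 + 172*√119))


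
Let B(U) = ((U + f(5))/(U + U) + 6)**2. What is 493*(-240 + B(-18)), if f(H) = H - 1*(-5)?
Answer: -8037872/81 ≈ -99233.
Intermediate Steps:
f(H) = 5 + H (f(H) = H + 5 = 5 + H)
B(U) = (6 + (10 + U)/(2*U))**2 (B(U) = ((U + (5 + 5))/(U + U) + 6)**2 = ((U + 10)/((2*U)) + 6)**2 = ((10 + U)*(1/(2*U)) + 6)**2 = ((10 + U)/(2*U) + 6)**2 = (6 + (10 + U)/(2*U))**2)
493*(-240 + B(-18)) = 493*(-240 + (1/4)*(10 + 13*(-18))**2/(-18)**2) = 493*(-240 + (1/4)*(1/324)*(10 - 234)**2) = 493*(-240 + (1/4)*(1/324)*(-224)**2) = 493*(-240 + (1/4)*(1/324)*50176) = 493*(-240 + 3136/81) = 493*(-16304/81) = -8037872/81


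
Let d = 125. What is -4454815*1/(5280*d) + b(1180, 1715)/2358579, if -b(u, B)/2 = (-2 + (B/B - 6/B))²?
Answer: -27469824322105937/4069772091308000 ≈ -6.7497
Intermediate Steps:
b(u, B) = -2*(-1 - 6/B)² (b(u, B) = -2*(-2 + (B/B - 6/B))² = -2*(-2 + (1 - 6/B))² = -2*(-1 - 6/B)²)
-4454815*1/(5280*d) + b(1180, 1715)/2358579 = -4454815/(125*5280) - 2*(6 + 1715)²/1715²/2358579 = -4454815/660000 - 2*1/2941225*1721²*(1/2358579) = -4454815*1/660000 - 2*1/2941225*2961841*(1/2358579) = -890963/132000 - 5923682/2941225*1/2358579 = -890963/132000 - 5923682/6937111519275 = -27469824322105937/4069772091308000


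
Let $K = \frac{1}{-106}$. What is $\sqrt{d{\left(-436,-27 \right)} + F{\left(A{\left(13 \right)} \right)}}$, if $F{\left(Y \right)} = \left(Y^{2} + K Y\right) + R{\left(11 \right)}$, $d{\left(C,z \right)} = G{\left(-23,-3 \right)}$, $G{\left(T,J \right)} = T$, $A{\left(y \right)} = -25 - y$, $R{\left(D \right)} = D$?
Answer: $\frac{3 \sqrt{447055}}{53} \approx 37.846$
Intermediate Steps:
$K = - \frac{1}{106} \approx -0.009434$
$d{\left(C,z \right)} = -23$
$F{\left(Y \right)} = 11 + Y^{2} - \frac{Y}{106}$ ($F{\left(Y \right)} = \left(Y^{2} - \frac{Y}{106}\right) + 11 = 11 + Y^{2} - \frac{Y}{106}$)
$\sqrt{d{\left(-436,-27 \right)} + F{\left(A{\left(13 \right)} \right)}} = \sqrt{-23 + \left(11 + \left(-25 - 13\right)^{2} - \frac{-25 - 13}{106}\right)} = \sqrt{-23 + \left(11 + \left(-38\right)^{2} - - \frac{19}{53}\right)} = \sqrt{-23 + \left(11 + 1444 + \frac{19}{53}\right)} = \sqrt{-23 + \frac{77134}{53}} = \sqrt{\frac{75915}{53}} = \frac{3 \sqrt{447055}}{53}$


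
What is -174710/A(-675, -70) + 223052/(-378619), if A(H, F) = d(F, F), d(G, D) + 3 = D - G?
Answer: 66147856334/1135857 ≈ 58236.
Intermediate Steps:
d(G, D) = -3 + D - G (d(G, D) = -3 + (D - G) = -3 + D - G)
A(H, F) = -3 (A(H, F) = -3 + F - F = -3)
-174710/A(-675, -70) + 223052/(-378619) = -174710/(-3) + 223052/(-378619) = -174710*(-⅓) + 223052*(-1/378619) = 174710/3 - 223052/378619 = 66147856334/1135857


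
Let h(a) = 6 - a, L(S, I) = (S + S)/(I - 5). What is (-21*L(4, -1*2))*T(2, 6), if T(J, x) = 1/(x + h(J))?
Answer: 12/5 ≈ 2.4000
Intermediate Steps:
L(S, I) = 2*S/(-5 + I) (L(S, I) = (2*S)/(-5 + I) = 2*S/(-5 + I))
T(J, x) = 1/(6 + x - J) (T(J, x) = 1/(x + (6 - J)) = 1/(6 + x - J))
(-21*L(4, -1*2))*T(2, 6) = (-42*4/(-5 - 1*2))/(6 + 6 - 1*2) = (-42*4/(-5 - 2))/(6 + 6 - 2) = -42*4/(-7)/10 = -42*4*(-1)/7*(⅒) = -21*(-8/7)*(⅒) = 24*(⅒) = 12/5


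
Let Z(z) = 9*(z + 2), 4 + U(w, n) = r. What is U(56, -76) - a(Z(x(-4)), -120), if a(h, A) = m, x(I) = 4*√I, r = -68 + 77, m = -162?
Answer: 167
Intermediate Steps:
r = 9
U(w, n) = 5 (U(w, n) = -4 + 9 = 5)
Z(z) = 18 + 9*z (Z(z) = 9*(2 + z) = 18 + 9*z)
a(h, A) = -162
U(56, -76) - a(Z(x(-4)), -120) = 5 - 1*(-162) = 5 + 162 = 167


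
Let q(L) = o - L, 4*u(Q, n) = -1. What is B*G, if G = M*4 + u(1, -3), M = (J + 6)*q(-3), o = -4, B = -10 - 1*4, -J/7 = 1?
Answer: -105/2 ≈ -52.500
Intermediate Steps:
J = -7 (J = -7*1 = -7)
u(Q, n) = -¼ (u(Q, n) = (¼)*(-1) = -¼)
B = -14 (B = -10 - 4 = -14)
q(L) = -4 - L
M = 1 (M = (-7 + 6)*(-4 - 1*(-3)) = -(-4 + 3) = -1*(-1) = 1)
G = 15/4 (G = 1*4 - ¼ = 4 - ¼ = 15/4 ≈ 3.7500)
B*G = -14*15/4 = -105/2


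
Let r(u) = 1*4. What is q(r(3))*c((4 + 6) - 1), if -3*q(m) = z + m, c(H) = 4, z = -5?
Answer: 4/3 ≈ 1.3333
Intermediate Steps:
r(u) = 4
q(m) = 5/3 - m/3 (q(m) = -(-5 + m)/3 = 5/3 - m/3)
q(r(3))*c((4 + 6) - 1) = (5/3 - 1/3*4)*4 = (5/3 - 4/3)*4 = (1/3)*4 = 4/3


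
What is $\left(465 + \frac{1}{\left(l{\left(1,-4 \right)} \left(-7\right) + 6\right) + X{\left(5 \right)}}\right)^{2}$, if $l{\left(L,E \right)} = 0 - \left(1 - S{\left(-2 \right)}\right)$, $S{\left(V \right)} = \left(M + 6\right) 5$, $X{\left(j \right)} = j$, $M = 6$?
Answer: $\frac{34942451041}{161604} \approx 2.1622 \cdot 10^{5}$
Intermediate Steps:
$S{\left(V \right)} = 60$ ($S{\left(V \right)} = \left(6 + 6\right) 5 = 12 \cdot 5 = 60$)
$l{\left(L,E \right)} = 59$ ($l{\left(L,E \right)} = 0 - \left(1 - 60\right) = 0 - -59 = 0 + 59 = 59$)
$\left(465 + \frac{1}{\left(l{\left(1,-4 \right)} \left(-7\right) + 6\right) + X{\left(5 \right)}}\right)^{2} = \left(465 + \frac{1}{\left(59 \left(-7\right) + 6\right) + 5}\right)^{2} = \left(465 + \frac{1}{\left(-413 + 6\right) + 5}\right)^{2} = \left(465 + \frac{1}{-407 + 5}\right)^{2} = \left(465 + \frac{1}{-402}\right)^{2} = \left(465 - \frac{1}{402}\right)^{2} = \left(\frac{186929}{402}\right)^{2} = \frac{34942451041}{161604}$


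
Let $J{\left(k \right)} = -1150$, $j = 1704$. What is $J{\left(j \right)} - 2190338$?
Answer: $-2191488$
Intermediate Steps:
$J{\left(j \right)} - 2190338 = -1150 - 2190338 = -2191488$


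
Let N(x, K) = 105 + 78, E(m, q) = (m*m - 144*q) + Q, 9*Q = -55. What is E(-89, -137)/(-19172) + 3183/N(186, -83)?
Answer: 83948741/5262714 ≈ 15.952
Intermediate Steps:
Q = -55/9 (Q = (⅑)*(-55) = -55/9 ≈ -6.1111)
E(m, q) = -55/9 + m² - 144*q (E(m, q) = (m*m - 144*q) - 55/9 = (m² - 144*q) - 55/9 = -55/9 + m² - 144*q)
N(x, K) = 183
E(-89, -137)/(-19172) + 3183/N(186, -83) = (-55/9 + (-89)² - 144*(-137))/(-19172) + 3183/183 = (-55/9 + 7921 + 19728)*(-1/19172) + 3183*(1/183) = (248786/9)*(-1/19172) + 1061/61 = -124393/86274 + 1061/61 = 83948741/5262714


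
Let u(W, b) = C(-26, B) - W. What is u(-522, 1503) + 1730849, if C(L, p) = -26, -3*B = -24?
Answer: 1731345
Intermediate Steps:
B = 8 (B = -1/3*(-24) = 8)
u(W, b) = -26 - W
u(-522, 1503) + 1730849 = (-26 - 1*(-522)) + 1730849 = (-26 + 522) + 1730849 = 496 + 1730849 = 1731345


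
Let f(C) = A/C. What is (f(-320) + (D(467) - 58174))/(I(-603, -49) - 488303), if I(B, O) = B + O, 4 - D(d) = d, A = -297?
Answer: 18763543/156465600 ≈ 0.11992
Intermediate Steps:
D(d) = 4 - d
f(C) = -297/C
(f(-320) + (D(467) - 58174))/(I(-603, -49) - 488303) = (-297/(-320) + ((4 - 1*467) - 58174))/((-603 - 49) - 488303) = (-297*(-1/320) + ((4 - 467) - 58174))/(-652 - 488303) = (297/320 + (-463 - 58174))/(-488955) = (297/320 - 58637)*(-1/488955) = -18763543/320*(-1/488955) = 18763543/156465600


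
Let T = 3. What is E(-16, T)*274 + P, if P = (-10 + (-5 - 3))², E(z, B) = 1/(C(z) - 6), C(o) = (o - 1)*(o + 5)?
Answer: 58918/181 ≈ 325.51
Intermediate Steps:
C(o) = (-1 + o)*(5 + o)
E(z, B) = 1/(-11 + z² + 4*z) (E(z, B) = 1/((-5 + z² + 4*z) - 6) = 1/(-11 + z² + 4*z))
P = 324 (P = (-10 - 8)² = (-18)² = 324)
E(-16, T)*274 + P = 274/(-11 + (-16)² + 4*(-16)) + 324 = 274/(-11 + 256 - 64) + 324 = 274/181 + 324 = 58918/181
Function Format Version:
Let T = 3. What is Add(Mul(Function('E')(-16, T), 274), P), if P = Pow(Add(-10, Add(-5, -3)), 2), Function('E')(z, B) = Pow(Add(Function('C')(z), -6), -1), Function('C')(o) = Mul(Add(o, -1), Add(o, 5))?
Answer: Rational(58918, 181) ≈ 325.51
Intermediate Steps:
Function('C')(o) = Mul(Add(-1, o), Add(5, o))
Function('E')(z, B) = Pow(Add(-11, Pow(z, 2), Mul(4, z)), -1) (Function('E')(z, B) = Pow(Add(Add(-5, Pow(z, 2), Mul(4, z)), -6), -1) = Pow(Add(-11, Pow(z, 2), Mul(4, z)), -1))
P = 324 (P = Pow(Add(-10, -8), 2) = Pow(-18, 2) = 324)
Add(Mul(Function('E')(-16, T), 274), P) = Add(Mul(Pow(Add(-11, Pow(-16, 2), Mul(4, -16)), -1), 274), 324) = Add(Mul(Pow(Add(-11, 256, -64), -1), 274), 324) = Add(Mul(Pow(181, -1), 274), 324) = Add(Mul(Rational(1, 181), 274), 324) = Add(Rational(274, 181), 324) = Rational(58918, 181)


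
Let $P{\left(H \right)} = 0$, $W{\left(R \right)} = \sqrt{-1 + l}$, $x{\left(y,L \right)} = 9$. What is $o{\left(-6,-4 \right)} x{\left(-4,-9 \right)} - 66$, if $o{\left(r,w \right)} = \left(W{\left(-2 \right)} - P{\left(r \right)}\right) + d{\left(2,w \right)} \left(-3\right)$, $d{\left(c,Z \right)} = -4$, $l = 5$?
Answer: $60$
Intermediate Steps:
$W{\left(R \right)} = 2$ ($W{\left(R \right)} = \sqrt{-1 + 5} = \sqrt{4} = 2$)
$o{\left(r,w \right)} = 14$ ($o{\left(r,w \right)} = \left(2 - 0\right) - -12 = \left(2 + 0\right) + 12 = 2 + 12 = 14$)
$o{\left(-6,-4 \right)} x{\left(-4,-9 \right)} - 66 = 14 \cdot 9 - 66 = 126 - 66 = 60$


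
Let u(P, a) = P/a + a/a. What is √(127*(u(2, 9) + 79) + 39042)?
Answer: 8*√6923/3 ≈ 221.88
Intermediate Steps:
u(P, a) = 1 + P/a (u(P, a) = P/a + 1 = 1 + P/a)
√(127*(u(2, 9) + 79) + 39042) = √(127*((2 + 9)/9 + 79) + 39042) = √(127*((⅑)*11 + 79) + 39042) = √(127*(11/9 + 79) + 39042) = √(127*(722/9) + 39042) = √(91694/9 + 39042) = √(443072/9) = 8*√6923/3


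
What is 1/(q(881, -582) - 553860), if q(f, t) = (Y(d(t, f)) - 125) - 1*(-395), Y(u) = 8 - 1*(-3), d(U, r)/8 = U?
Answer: -1/553579 ≈ -1.8064e-6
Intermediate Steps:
d(U, r) = 8*U
Y(u) = 11 (Y(u) = 8 + 3 = 11)
q(f, t) = 281 (q(f, t) = (11 - 125) - 1*(-395) = -114 + 395 = 281)
1/(q(881, -582) - 553860) = 1/(281 - 553860) = 1/(-553579) = -1/553579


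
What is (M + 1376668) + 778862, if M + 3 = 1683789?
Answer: 3839316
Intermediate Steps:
M = 1683786 (M = -3 + 1683789 = 1683786)
(M + 1376668) + 778862 = (1683786 + 1376668) + 778862 = 3060454 + 778862 = 3839316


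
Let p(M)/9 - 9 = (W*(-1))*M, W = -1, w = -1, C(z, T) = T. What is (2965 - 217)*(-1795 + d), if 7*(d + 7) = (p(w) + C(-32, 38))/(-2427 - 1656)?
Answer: -47176813952/9527 ≈ -4.9519e+6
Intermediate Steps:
p(M) = 81 + 9*M (p(M) = 81 + 9*((-1*(-1))*M) = 81 + 9*(1*M) = 81 + 9*M)
d = -200177/28581 (d = -7 + (((81 + 9*(-1)) + 38)/(-2427 - 1656))/7 = -7 + (((81 - 9) + 38)/(-4083))/7 = -7 + ((72 + 38)*(-1/4083))/7 = -7 + (110*(-1/4083))/7 = -7 + (⅐)*(-110/4083) = -7 - 110/28581 = -200177/28581 ≈ -7.0038)
(2965 - 217)*(-1795 + d) = (2965 - 217)*(-1795 - 200177/28581) = 2748*(-51503072/28581) = -47176813952/9527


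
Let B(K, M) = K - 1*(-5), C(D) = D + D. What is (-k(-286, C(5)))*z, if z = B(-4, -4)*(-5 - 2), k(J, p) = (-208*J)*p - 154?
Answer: 4163082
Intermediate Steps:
C(D) = 2*D
B(K, M) = 5 + K (B(K, M) = K + 5 = 5 + K)
k(J, p) = -154 - 208*J*p (k(J, p) = -208*J*p - 154 = -154 - 208*J*p)
z = -7 (z = (5 - 4)*(-5 - 2) = 1*(-7) = -7)
(-k(-286, C(5)))*z = -(-154 - 208*(-286)*2*5)*(-7) = -(-154 - 208*(-286)*10)*(-7) = -(-154 + 594880)*(-7) = -1*594726*(-7) = -594726*(-7) = 4163082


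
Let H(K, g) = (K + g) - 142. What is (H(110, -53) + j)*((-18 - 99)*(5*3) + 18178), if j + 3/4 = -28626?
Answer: -1886132281/4 ≈ -4.7153e+8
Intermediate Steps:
j = -114507/4 (j = -¾ - 28626 = -114507/4 ≈ -28627.)
H(K, g) = -142 + K + g
(H(110, -53) + j)*((-18 - 99)*(5*3) + 18178) = ((-142 + 110 - 53) - 114507/4)*((-18 - 99)*(5*3) + 18178) = (-85 - 114507/4)*(-117*15 + 18178) = -114847*(-1755 + 18178)/4 = -114847/4*16423 = -1886132281/4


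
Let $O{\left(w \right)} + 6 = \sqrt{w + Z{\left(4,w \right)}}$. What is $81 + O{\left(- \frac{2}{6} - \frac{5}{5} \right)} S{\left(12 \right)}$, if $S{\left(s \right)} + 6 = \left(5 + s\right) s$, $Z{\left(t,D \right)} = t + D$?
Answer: $-1107 + 132 \sqrt{3} \approx -878.37$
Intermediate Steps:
$Z{\left(t,D \right)} = D + t$
$O{\left(w \right)} = -6 + \sqrt{4 + 2 w}$ ($O{\left(w \right)} = -6 + \sqrt{w + \left(w + 4\right)} = -6 + \sqrt{w + \left(4 + w\right)} = -6 + \sqrt{4 + 2 w}$)
$S{\left(s \right)} = -6 + s \left(5 + s\right)$ ($S{\left(s \right)} = -6 + \left(5 + s\right) s = -6 + s \left(5 + s\right)$)
$81 + O{\left(- \frac{2}{6} - \frac{5}{5} \right)} S{\left(12 \right)} = 81 + \left(-6 + \sqrt{4 + 2 \left(- \frac{2}{6} - \frac{5}{5}\right)}\right) \left(-6 + 12^{2} + 5 \cdot 12\right) = 81 + \left(-6 + \sqrt{4 + 2 \left(\left(-2\right) \frac{1}{6} - 1\right)}\right) \left(-6 + 144 + 60\right) = 81 + \left(-6 + \sqrt{4 + 2 \left(- \frac{1}{3} - 1\right)}\right) 198 = 81 + \left(-6 + \sqrt{4 + 2 \left(- \frac{4}{3}\right)}\right) 198 = 81 + \left(-6 + \sqrt{4 - \frac{8}{3}}\right) 198 = 81 + \left(-6 + \sqrt{\frac{4}{3}}\right) 198 = 81 + \left(-6 + \frac{2 \sqrt{3}}{3}\right) 198 = 81 - \left(1188 - 132 \sqrt{3}\right) = -1107 + 132 \sqrt{3}$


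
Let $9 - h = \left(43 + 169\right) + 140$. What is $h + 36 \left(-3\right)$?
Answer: $-451$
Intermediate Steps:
$h = -343$ ($h = 9 - \left(\left(43 + 169\right) + 140\right) = 9 - \left(212 + 140\right) = 9 - 352 = -343$)
$h + 36 \left(-3\right) = -343 + 36 \left(-3\right) = -343 - 108 = -451$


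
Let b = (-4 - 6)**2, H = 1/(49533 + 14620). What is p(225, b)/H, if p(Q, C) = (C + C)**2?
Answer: 2566120000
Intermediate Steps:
H = 1/64153 ≈ 1.5588e-5
b = 100 (b = (-10)**2 = 100)
p(Q, C) = 4*C**2 (p(Q, C) = (2*C)**2 = 4*C**2)
p(225, b)/H = (4*100**2)/(1/64153) = (4*10000)*64153 = 40000*64153 = 2566120000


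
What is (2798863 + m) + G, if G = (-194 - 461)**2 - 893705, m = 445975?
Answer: 2780158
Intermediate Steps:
G = -464680 (G = (-655)**2 - 893705 = 429025 - 893705 = -464680)
(2798863 + m) + G = (2798863 + 445975) - 464680 = 3244838 - 464680 = 2780158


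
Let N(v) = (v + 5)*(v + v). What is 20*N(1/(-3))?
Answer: -560/9 ≈ -62.222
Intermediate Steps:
N(v) = 2*v*(5 + v) (N(v) = (5 + v)*(2*v) = 2*v*(5 + v))
20*N(1/(-3)) = 20*(2*(5 + 1/(-3))/(-3)) = 20*(2*(-⅓)*(5 - ⅓)) = 20*(2*(-⅓)*(14/3)) = 20*(-28/9) = -560/9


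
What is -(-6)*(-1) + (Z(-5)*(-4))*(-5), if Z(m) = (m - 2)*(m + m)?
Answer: 1394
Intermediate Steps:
Z(m) = 2*m*(-2 + m) (Z(m) = (-2 + m)*(2*m) = 2*m*(-2 + m))
-(-6)*(-1) + (Z(-5)*(-4))*(-5) = -(-6)*(-1) + ((2*(-5)*(-2 - 5))*(-4))*(-5) = -6*1 + ((2*(-5)*(-7))*(-4))*(-5) = -6 + (70*(-4))*(-5) = -6 - 280*(-5) = -6 + 1400 = 1394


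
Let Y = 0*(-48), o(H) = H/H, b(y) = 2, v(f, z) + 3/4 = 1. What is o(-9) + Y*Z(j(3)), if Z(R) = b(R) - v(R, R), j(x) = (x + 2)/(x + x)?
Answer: 1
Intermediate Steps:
v(f, z) = ¼ (v(f, z) = -¾ + 1 = ¼)
o(H) = 1
j(x) = (2 + x)/(2*x) (j(x) = (2 + x)/((2*x)) = (2 + x)*(1/(2*x)) = (2 + x)/(2*x))
Z(R) = 7/4 (Z(R) = 2 - 1*¼ = 2 - ¼ = 7/4)
Y = 0
o(-9) + Y*Z(j(3)) = 1 + 0*(7/4) = 1 + 0 = 1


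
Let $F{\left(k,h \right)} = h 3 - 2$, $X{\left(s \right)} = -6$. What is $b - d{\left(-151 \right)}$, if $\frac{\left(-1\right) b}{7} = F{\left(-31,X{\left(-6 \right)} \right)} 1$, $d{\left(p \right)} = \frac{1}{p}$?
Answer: $\frac{21141}{151} \approx 140.01$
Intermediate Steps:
$F{\left(k,h \right)} = -2 + 3 h$ ($F{\left(k,h \right)} = 3 h - 2 = -2 + 3 h$)
$b = 140$ ($b = - 7 \left(-2 + 3 \left(-6\right)\right) 1 = - 7 \left(-2 - 18\right) 1 = - 7 \left(\left(-20\right) 1\right) = \left(-7\right) \left(-20\right) = 140$)
$b - d{\left(-151 \right)} = 140 - \frac{1}{-151} = 140 - - \frac{1}{151} = 140 + \frac{1}{151} = \frac{21141}{151}$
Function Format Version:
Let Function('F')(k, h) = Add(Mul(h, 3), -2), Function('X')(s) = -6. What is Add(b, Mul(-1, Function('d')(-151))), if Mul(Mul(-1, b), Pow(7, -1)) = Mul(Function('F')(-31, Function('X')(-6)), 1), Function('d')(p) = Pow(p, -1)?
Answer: Rational(21141, 151) ≈ 140.01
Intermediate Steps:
Function('F')(k, h) = Add(-2, Mul(3, h)) (Function('F')(k, h) = Add(Mul(3, h), -2) = Add(-2, Mul(3, h)))
b = 140 (b = Mul(-7, Mul(Add(-2, Mul(3, -6)), 1)) = Mul(-7, Mul(Add(-2, -18), 1)) = Mul(-7, Mul(-20, 1)) = Mul(-7, -20) = 140)
Add(b, Mul(-1, Function('d')(-151))) = Add(140, Mul(-1, Pow(-151, -1))) = Add(140, Mul(-1, Rational(-1, 151))) = Add(140, Rational(1, 151)) = Rational(21141, 151)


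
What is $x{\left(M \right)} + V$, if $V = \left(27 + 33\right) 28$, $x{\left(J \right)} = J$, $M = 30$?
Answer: $1710$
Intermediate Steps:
$V = 1680$ ($V = 60 \cdot 28 = 1680$)
$x{\left(M \right)} + V = 30 + 1680 = 1710$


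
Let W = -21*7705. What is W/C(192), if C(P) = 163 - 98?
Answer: -32361/13 ≈ -2489.3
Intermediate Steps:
C(P) = 65
W = -161805
W/C(192) = -161805/65 = -161805*1/65 = -32361/13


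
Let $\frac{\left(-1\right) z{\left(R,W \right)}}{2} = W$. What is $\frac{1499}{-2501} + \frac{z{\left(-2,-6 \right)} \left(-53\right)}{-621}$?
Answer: $\frac{219919}{517707} \approx 0.42479$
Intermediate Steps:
$z{\left(R,W \right)} = - 2 W$
$\frac{1499}{-2501} + \frac{z{\left(-2,-6 \right)} \left(-53\right)}{-621} = \frac{1499}{-2501} + \frac{\left(-2\right) \left(-6\right) \left(-53\right)}{-621} = 1499 \left(- \frac{1}{2501}\right) + 12 \left(-53\right) \left(- \frac{1}{621}\right) = - \frac{1499}{2501} - - \frac{212}{207} = - \frac{1499}{2501} + \frac{212}{207} = \frac{219919}{517707}$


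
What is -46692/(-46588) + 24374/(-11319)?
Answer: -21679613/18833199 ≈ -1.1511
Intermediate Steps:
-46692/(-46588) + 24374/(-11319) = -46692*(-1/46588) + 24374*(-1/11319) = 11673/11647 - 3482/1617 = -21679613/18833199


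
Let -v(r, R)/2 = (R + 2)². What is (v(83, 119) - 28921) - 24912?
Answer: -83115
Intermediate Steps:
v(r, R) = -2*(2 + R)² (v(r, R) = -2*(R + 2)² = -2*(2 + R)²)
(v(83, 119) - 28921) - 24912 = (-2*(2 + 119)² - 28921) - 24912 = (-2*121² - 28921) - 24912 = (-2*14641 - 28921) - 24912 = (-29282 - 28921) - 24912 = -58203 - 24912 = -83115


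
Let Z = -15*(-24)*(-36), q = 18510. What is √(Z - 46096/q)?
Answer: 2*I*√277575608310/9255 ≈ 113.85*I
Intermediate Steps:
Z = -12960 (Z = 360*(-36) = -12960)
√(Z - 46096/q) = √(-12960 - 46096/18510) = √(-12960 - 46096*1/18510) = √(-12960 - 23048/9255) = √(-119967848/9255) = 2*I*√277575608310/9255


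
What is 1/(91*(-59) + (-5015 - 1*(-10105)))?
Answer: -1/279 ≈ -0.0035842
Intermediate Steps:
1/(91*(-59) + (-5015 - 1*(-10105))) = 1/(-5369 + (-5015 + 10105)) = 1/(-5369 + 5090) = 1/(-279) = -1/279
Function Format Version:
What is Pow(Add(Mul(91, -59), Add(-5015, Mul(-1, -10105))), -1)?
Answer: Rational(-1, 279) ≈ -0.0035842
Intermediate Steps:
Pow(Add(Mul(91, -59), Add(-5015, Mul(-1, -10105))), -1) = Pow(Add(-5369, Add(-5015, 10105)), -1) = Pow(Add(-5369, 5090), -1) = Pow(-279, -1) = Rational(-1, 279)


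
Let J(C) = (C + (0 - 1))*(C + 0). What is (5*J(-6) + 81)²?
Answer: 84681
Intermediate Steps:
J(C) = C*(-1 + C) (J(C) = (C - 1)*C = (-1 + C)*C = C*(-1 + C))
(5*J(-6) + 81)² = (5*(-6*(-1 - 6)) + 81)² = (5*(-6*(-7)) + 81)² = (5*42 + 81)² = (210 + 81)² = 291² = 84681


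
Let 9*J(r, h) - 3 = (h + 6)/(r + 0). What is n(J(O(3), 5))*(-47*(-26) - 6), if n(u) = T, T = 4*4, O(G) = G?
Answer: 19456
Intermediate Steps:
J(r, h) = 1/3 + (6 + h)/(9*r) (J(r, h) = 1/3 + ((h + 6)/(r + 0))/9 = 1/3 + ((6 + h)/r)/9 = 1/3 + (6 + h)/(9*r))
T = 16
n(u) = 16
n(J(O(3), 5))*(-47*(-26) - 6) = 16*(-47*(-26) - 6) = 16*(1222 - 6) = 16*1216 = 19456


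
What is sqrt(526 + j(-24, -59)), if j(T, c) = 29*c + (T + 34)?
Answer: 5*I*sqrt(47) ≈ 34.278*I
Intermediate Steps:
j(T, c) = 34 + T + 29*c (j(T, c) = 29*c + (34 + T) = 34 + T + 29*c)
sqrt(526 + j(-24, -59)) = sqrt(526 + (34 - 24 + 29*(-59))) = sqrt(526 + (34 - 24 - 1711)) = sqrt(526 - 1701) = sqrt(-1175) = 5*I*sqrt(47)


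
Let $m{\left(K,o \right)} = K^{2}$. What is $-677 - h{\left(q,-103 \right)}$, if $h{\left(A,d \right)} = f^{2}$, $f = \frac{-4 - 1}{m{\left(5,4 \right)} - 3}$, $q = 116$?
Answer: $- \frac{327693}{484} \approx -677.05$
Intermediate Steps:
$f = - \frac{5}{22}$ ($f = \frac{-4 - 1}{5^{2} - 3} = - \frac{5}{25 - 3} = - \frac{5}{22} \approx -0.22727$)
$h{\left(A,d \right)} = \frac{25}{484}$ ($h{\left(A,d \right)} = \left(- \frac{5}{22}\right)^{2} = \frac{25}{484}$)
$-677 - h{\left(q,-103 \right)} = -677 - \frac{25}{484} = - \frac{327693}{484}$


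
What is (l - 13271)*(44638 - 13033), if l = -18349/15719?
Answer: -6593599382790/15719 ≈ -4.1947e+8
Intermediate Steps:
l = -18349/15719 (l = -18349*1/15719 = -18349/15719 ≈ -1.1673)
(l - 13271)*(44638 - 13033) = (-18349/15719 - 13271)*(44638 - 13033) = -208625198/15719*31605 = -6593599382790/15719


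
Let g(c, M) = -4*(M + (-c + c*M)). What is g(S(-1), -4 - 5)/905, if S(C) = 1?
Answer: 76/905 ≈ 0.083978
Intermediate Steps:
g(c, M) = -4*M + 4*c - 4*M*c (g(c, M) = -4*(M + (-c + M*c)) = -4*(M - c + M*c) = -4*M + 4*c - 4*M*c)
g(S(-1), -4 - 5)/905 = (-4*(-4 - 5) + 4*1 - 4*(-4 - 5)*1)/905 = (-4*(-9) + 4 - 4*(-9)*1)*(1/905) = (36 + 4 + 36)*(1/905) = 76*(1/905) = 76/905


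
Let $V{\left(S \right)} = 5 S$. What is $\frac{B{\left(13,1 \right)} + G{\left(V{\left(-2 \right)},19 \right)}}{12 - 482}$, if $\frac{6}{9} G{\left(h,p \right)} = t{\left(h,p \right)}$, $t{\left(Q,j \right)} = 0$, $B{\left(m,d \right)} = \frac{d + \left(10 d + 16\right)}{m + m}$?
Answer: $- \frac{27}{12220} \approx -0.0022095$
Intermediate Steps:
$B{\left(m,d \right)} = \frac{16 + 11 d}{2 m}$ ($B{\left(m,d \right)} = \frac{d + \left(16 + 10 d\right)}{2 m} = \left(16 + 11 d\right) \frac{1}{2 m} = \frac{16 + 11 d}{2 m}$)
$G{\left(h,p \right)} = 0$ ($G{\left(h,p \right)} = \frac{3}{2} \cdot 0 = 0$)
$\frac{B{\left(13,1 \right)} + G{\left(V{\left(-2 \right)},19 \right)}}{12 - 482} = \frac{\frac{16 + 11 \cdot 1}{2 \cdot 13} + 0}{12 - 482} = \frac{\frac{1}{2} \cdot \frac{1}{13} \left(16 + 11\right) + 0}{-470} = \left(\frac{1}{2} \cdot \frac{1}{13} \cdot 27 + 0\right) \left(- \frac{1}{470}\right) = \left(\frac{27}{26} + 0\right) \left(- \frac{1}{470}\right) = \frac{27}{26} \left(- \frac{1}{470}\right) = - \frac{27}{12220}$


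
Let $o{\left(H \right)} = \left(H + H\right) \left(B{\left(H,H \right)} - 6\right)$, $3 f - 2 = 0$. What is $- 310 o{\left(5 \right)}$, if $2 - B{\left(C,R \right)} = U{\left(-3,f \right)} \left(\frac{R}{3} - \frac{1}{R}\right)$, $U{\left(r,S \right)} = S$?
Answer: $\frac{138880}{9} \approx 15431.0$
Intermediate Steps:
$f = \frac{2}{3}$ ($f = \frac{2}{3} + \frac{1}{3} \cdot 0 = \frac{2}{3} + 0 = \frac{2}{3} \approx 0.66667$)
$B{\left(C,R \right)} = 2 - \frac{2 R}{9} + \frac{2}{3 R}$ ($B{\left(C,R \right)} = 2 - \frac{2 \left(\frac{R}{3} - \frac{1}{R}\right)}{3} = 2 - \frac{2 \left(- \frac{1}{R} + \frac{R}{3}\right)}{3} = 2 - \left(- \frac{2}{3 R} + \frac{2 R}{9}\right) = 2 - \frac{2 R}{9} + \frac{2}{3 R}$)
$o{\left(H \right)} = 2 H \left(-6 + \frac{2 \left(3 + H \left(9 - H\right)\right)}{9 H}\right)$ ($o{\left(H \right)} = \left(H + H\right) \left(\frac{2 \left(3 + H \left(9 - H\right)\right)}{9 H} - 6\right) = 2 H \left(-6 + \frac{2 \left(3 + H \left(9 - H\right)\right)}{9 H}\right)$)
$- 310 o{\left(5 \right)} = - 310 \left(\frac{4}{3} - \frac{20 \left(18 + 5\right)}{9}\right) = - 310 \left(\frac{4}{3} - \frac{20}{9} \cdot 23\right) = - 310 \left(\frac{4}{3} - \frac{460}{9}\right) = \left(-310\right) \left(- \frac{448}{9}\right) = \frac{138880}{9}$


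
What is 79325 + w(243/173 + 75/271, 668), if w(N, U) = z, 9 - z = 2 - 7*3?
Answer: 79353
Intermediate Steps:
z = 28 (z = 9 - (2 - 7*3) = 9 - (2 - 21) = 9 - 1*(-19) = 9 + 19 = 28)
w(N, U) = 28
79325 + w(243/173 + 75/271, 668) = 79325 + 28 = 79353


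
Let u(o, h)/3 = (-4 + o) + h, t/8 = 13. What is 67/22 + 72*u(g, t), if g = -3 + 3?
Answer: 475267/22 ≈ 21603.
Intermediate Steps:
t = 104 (t = 8*13 = 104)
g = 0
u(o, h) = -12 + 3*h + 3*o (u(o, h) = 3*((-4 + o) + h) = 3*(-4 + h + o) = -12 + 3*h + 3*o)
67/22 + 72*u(g, t) = 67/22 + 72*(-12 + 3*104 + 3*0) = 67*(1/22) + 72*(-12 + 312 + 0) = 67/22 + 72*300 = 67/22 + 21600 = 475267/22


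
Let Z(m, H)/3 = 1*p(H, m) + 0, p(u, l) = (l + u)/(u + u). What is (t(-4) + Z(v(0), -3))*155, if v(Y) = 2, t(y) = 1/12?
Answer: 1085/12 ≈ 90.417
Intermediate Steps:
t(y) = 1/12
p(u, l) = (l + u)/(2*u) (p(u, l) = (l + u)/((2*u)) = (l + u)*(1/(2*u)) = (l + u)/(2*u))
Z(m, H) = 3*(H + m)/(2*H) (Z(m, H) = 3*(1*((m + H)/(2*H)) + 0) = 3*(1*((H + m)/(2*H)) + 0) = 3*((H + m)/(2*H) + 0) = 3*((H + m)/(2*H)) = 3*(H + m)/(2*H))
(t(-4) + Z(v(0), -3))*155 = (1/12 + (3/2)*(-3 + 2)/(-3))*155 = (1/12 + (3/2)*(-⅓)*(-1))*155 = (1/12 + ½)*155 = (7/12)*155 = 1085/12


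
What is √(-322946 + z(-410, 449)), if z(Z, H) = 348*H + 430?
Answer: 2*I*√41566 ≈ 407.75*I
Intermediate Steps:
z(Z, H) = 430 + 348*H
√(-322946 + z(-410, 449)) = √(-322946 + (430 + 348*449)) = √(-322946 + (430 + 156252)) = √(-322946 + 156682) = √(-166264) = 2*I*√41566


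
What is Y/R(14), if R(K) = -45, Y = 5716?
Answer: -5716/45 ≈ -127.02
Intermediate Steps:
Y/R(14) = 5716/(-45) = 5716*(-1/45) = -5716/45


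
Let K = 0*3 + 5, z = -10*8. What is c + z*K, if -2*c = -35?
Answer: -765/2 ≈ -382.50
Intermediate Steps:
c = 35/2 (c = -½*(-35) = 35/2 ≈ 17.500)
z = -80
K = 5 (K = 0 + 5 = 5)
c + z*K = 35/2 - 80*5 = 35/2 - 400 = -765/2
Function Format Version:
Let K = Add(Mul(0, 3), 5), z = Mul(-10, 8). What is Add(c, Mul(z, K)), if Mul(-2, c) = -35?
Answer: Rational(-765, 2) ≈ -382.50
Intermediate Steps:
c = Rational(35, 2) (c = Mul(Rational(-1, 2), -35) = Rational(35, 2) ≈ 17.500)
z = -80
K = 5 (K = Add(0, 5) = 5)
Add(c, Mul(z, K)) = Add(Rational(35, 2), Mul(-80, 5)) = Add(Rational(35, 2), -400) = Rational(-765, 2)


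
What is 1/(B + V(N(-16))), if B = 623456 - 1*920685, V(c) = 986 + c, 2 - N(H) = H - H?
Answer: -1/296241 ≈ -3.3756e-6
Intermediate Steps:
N(H) = 2 (N(H) = 2 - (H - H) = 2 - 1*0 = 2 + 0 = 2)
B = -297229 (B = 623456 - 920685 = -297229)
1/(B + V(N(-16))) = 1/(-297229 + (986 + 2)) = 1/(-297229 + 988) = 1/(-296241) = -1/296241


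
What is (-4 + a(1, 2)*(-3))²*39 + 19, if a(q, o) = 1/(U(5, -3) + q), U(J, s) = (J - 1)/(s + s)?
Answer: 6610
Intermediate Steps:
U(J, s) = (-1 + J)/(2*s) (U(J, s) = (-1 + J)/((2*s)) = (-1 + J)*(1/(2*s)) = (-1 + J)/(2*s))
a(q, o) = 1/(-⅔ + q) (a(q, o) = 1/((½)*(-1 + 5)/(-3) + q) = 1/((½)*(-⅓)*4 + q) = 1/(-⅔ + q))
(-4 + a(1, 2)*(-3))²*39 + 19 = (-4 + (3/(-2 + 3*1))*(-3))²*39 + 19 = (-4 + (3/(-2 + 3))*(-3))²*39 + 19 = (-4 + (3/1)*(-3))²*39 + 19 = (-4 + (3*1)*(-3))²*39 + 19 = (-4 + 3*(-3))²*39 + 19 = (-4 - 9)²*39 + 19 = (-13)²*39 + 19 = 169*39 + 19 = 6591 + 19 = 6610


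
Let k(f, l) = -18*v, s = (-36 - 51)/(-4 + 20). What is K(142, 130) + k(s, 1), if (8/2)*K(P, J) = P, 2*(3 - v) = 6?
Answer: 71/2 ≈ 35.500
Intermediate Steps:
v = 0 (v = 3 - ½*6 = 3 - 3 = 0)
K(P, J) = P/4
s = -87/16 ≈ -5.4375
k(f, l) = 0 (k(f, l) = -18*0 = 0)
K(142, 130) + k(s, 1) = (¼)*142 + 0 = 71/2 + 0 = 71/2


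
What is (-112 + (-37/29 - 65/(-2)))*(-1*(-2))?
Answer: -4685/29 ≈ -161.55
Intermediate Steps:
(-112 + (-37/29 - 65/(-2)))*(-1*(-2)) = (-112 + (-37*1/29 - 65*(-½)))*2 = (-112 + (-37/29 + 65/2))*2 = (-112 + 1811/58)*2 = -4685/58*2 = -4685/29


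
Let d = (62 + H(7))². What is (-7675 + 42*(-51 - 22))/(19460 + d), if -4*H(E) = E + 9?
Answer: -10741/22824 ≈ -0.47060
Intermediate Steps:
H(E) = -9/4 - E/4 (H(E) = -(E + 9)/4 = -(9 + E)/4 = -9/4 - E/4)
d = 3364 (d = (62 + (-9/4 - ¼*7))² = (62 + (-9/4 - 7/4))² = (62 - 4)² = 58² = 3364)
(-7675 + 42*(-51 - 22))/(19460 + d) = (-7675 + 42*(-51 - 22))/(19460 + 3364) = (-7675 + 42*(-73))/22824 = (-7675 - 3066)*(1/22824) = -10741*1/22824 = -10741/22824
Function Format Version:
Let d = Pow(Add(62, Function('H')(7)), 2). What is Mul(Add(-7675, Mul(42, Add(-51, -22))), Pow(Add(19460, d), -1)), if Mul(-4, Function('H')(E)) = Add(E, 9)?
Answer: Rational(-10741, 22824) ≈ -0.47060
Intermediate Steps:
Function('H')(E) = Add(Rational(-9, 4), Mul(Rational(-1, 4), E)) (Function('H')(E) = Mul(Rational(-1, 4), Add(E, 9)) = Mul(Rational(-1, 4), Add(9, E)) = Add(Rational(-9, 4), Mul(Rational(-1, 4), E)))
d = 3364 (d = Pow(Add(62, Add(Rational(-9, 4), Mul(Rational(-1, 4), 7))), 2) = Pow(Add(62, Add(Rational(-9, 4), Rational(-7, 4))), 2) = Pow(Add(62, -4), 2) = Pow(58, 2) = 3364)
Mul(Add(-7675, Mul(42, Add(-51, -22))), Pow(Add(19460, d), -1)) = Mul(Add(-7675, Mul(42, Add(-51, -22))), Pow(Add(19460, 3364), -1)) = Mul(Add(-7675, Mul(42, -73)), Pow(22824, -1)) = Mul(Add(-7675, -3066), Rational(1, 22824)) = Mul(-10741, Rational(1, 22824)) = Rational(-10741, 22824)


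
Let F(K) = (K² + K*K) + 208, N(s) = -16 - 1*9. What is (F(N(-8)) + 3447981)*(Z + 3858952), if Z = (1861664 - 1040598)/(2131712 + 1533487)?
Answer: 16262757111586419882/1221733 ≈ 1.3311e+13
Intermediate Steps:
N(s) = -25 (N(s) = -16 - 9 = -25)
F(K) = 208 + 2*K² (F(K) = (K² + K²) + 208 = 2*K² + 208 = 208 + 2*K²)
Z = 821066/3665199 ≈ 0.22402
(F(N(-8)) + 3447981)*(Z + 3858952) = ((208 + 2*(-25)²) + 3447981)*(821066/3665199 + 3858952) = ((208 + 2*625) + 3447981)*(14143827832514/3665199) = ((208 + 1250) + 3447981)*(14143827832514/3665199) = (1458 + 3447981)*(14143827832514/3665199) = 3449439*(14143827832514/3665199) = 16262757111586419882/1221733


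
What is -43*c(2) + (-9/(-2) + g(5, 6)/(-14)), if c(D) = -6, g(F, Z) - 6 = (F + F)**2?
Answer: 3569/14 ≈ 254.93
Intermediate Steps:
g(F, Z) = 6 + 4*F**2 (g(F, Z) = 6 + (F + F)**2 = 6 + (2*F)**2 = 6 + 4*F**2)
-43*c(2) + (-9/(-2) + g(5, 6)/(-14)) = -43*(-6) + (-9/(-2) + (6 + 4*5**2)/(-14)) = 258 + (-9*(-1/2) + (6 + 4*25)*(-1/14)) = 258 + (9/2 + (6 + 100)*(-1/14)) = 258 + (9/2 + 106*(-1/14)) = 258 + (9/2 - 53/7) = 258 - 43/14 = 3569/14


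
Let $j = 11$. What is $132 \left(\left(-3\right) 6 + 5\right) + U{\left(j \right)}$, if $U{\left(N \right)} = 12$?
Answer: $-1704$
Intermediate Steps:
$132 \left(\left(-3\right) 6 + 5\right) + U{\left(j \right)} = 132 \left(\left(-3\right) 6 + 5\right) + 12 = 132 \left(-18 + 5\right) + 12 = 132 \left(-13\right) + 12 = -1716 + 12 = -1704$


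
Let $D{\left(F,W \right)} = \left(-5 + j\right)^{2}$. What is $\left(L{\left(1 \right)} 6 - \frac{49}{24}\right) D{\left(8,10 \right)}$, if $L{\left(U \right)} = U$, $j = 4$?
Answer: $\frac{95}{24} \approx 3.9583$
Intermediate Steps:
$D{\left(F,W \right)} = 1$ ($D{\left(F,W \right)} = \left(-5 + 4\right)^{2} = \left(-1\right)^{2} = 1$)
$\left(L{\left(1 \right)} 6 - \frac{49}{24}\right) D{\left(8,10 \right)} = \left(1 \cdot 6 - \frac{49}{24}\right) 1 = \left(6 - \frac{49}{24}\right) 1 = \frac{95}{24} \cdot 1 = \frac{95}{24}$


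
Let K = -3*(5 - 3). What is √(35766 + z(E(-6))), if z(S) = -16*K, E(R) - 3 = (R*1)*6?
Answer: √35862 ≈ 189.37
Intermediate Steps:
E(R) = 3 + 6*R (E(R) = 3 + (R*1)*6 = 3 + R*6 = 3 + 6*R)
K = -6 (K = -3*2 = -6)
z(S) = 96 (z(S) = -16*(-6) = 96)
√(35766 + z(E(-6))) = √(35766 + 96) = √35862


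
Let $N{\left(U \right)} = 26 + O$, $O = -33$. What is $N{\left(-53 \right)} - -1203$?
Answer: $1196$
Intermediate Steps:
$N{\left(U \right)} = -7$ ($N{\left(U \right)} = 26 - 33 = -7$)
$N{\left(-53 \right)} - -1203 = -7 - -1203 = -7 + 1203 = 1196$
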